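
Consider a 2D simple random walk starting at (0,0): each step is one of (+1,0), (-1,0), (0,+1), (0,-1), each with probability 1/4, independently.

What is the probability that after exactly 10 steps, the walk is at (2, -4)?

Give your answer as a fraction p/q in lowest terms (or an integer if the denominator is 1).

Answer: 4725/524288

Derivation:
Let h be the number of horizontal steps (so 10-h are vertical). To end at (2,-4) need (h+2)/2 right-steps and ((10-h)-4)/2 up-steps.
Sum over h with 2 ≤ h ≤ 6, h ≡ 0 (mod 2), 10-h ≡ 0 (mod 2):
h=2: C(10,2)·C(2,2)·C(8,2) = 45·1·28 = 1260
h=4: C(10,4)·C(4,3)·C(6,1) = 210·4·6 = 5040
h=6: C(10,6)·C(6,4)·C(4,0) = 210·15·1 = 3150
Total favorable: 9450
Total paths: 4^10 = 1048576
P = 9450/1048576 = 4725/524288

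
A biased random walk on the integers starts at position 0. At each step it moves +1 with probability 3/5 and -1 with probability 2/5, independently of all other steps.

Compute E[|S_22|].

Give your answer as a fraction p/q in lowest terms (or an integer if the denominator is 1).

Answer: 12462254607272206/2384185791015625

Derivation:
S_22 takes values m ≡ 0 (mod 2) with |m| ≤ 22; P(S_22=m) = C(22,(22+m)/2) · (3/5)^((22+m)/2) · (2/5)^((22-m)/2).
Distribution: P(S=-22)=4194304/2384185791015625, P(S=-20)=138412032/2384185791015625, P(S=-18)=2179989504/2384185791015625, P(S=-16)=4359979008/476837158203125, P(S=-14)=31064850432/476837158203125, P(S=-12)=838750961664/2384185791015625, P(S=-10)=3564691587072/2384185791015625, P(S=-8)=12221799727104/2384185791015625, P(S=-6)=6874762346496/476837158203125, P(S=-4)=16041112141824/476837158203125, P(S=-2)=156400843382784/2384185791015625, P(S=0)=255928652808192/2384185791015625, P(S=2)=351901897611264/2384185791015625, P(S=4)=81208130217984/476837158203125, P(S=6)=78307839853056/476837158203125, P(S=8)=313231359412224/2384185791015625, P(S=10)=205558079614272/2384185791015625, P(S=12)=108824865678144/2384185791015625, P(S=14)=9068738806512/476837158203125, P(S=16)=2863812254688/476837158203125, P(S=18)=3221788786524/2384185791015625, P(S=20)=460255540932/2384185791015625, P(S=22)=31381059609/2384185791015625
E[|S_22|] = Σ_m |m|·P(S_22=m) = 12462254607272206/2384185791015625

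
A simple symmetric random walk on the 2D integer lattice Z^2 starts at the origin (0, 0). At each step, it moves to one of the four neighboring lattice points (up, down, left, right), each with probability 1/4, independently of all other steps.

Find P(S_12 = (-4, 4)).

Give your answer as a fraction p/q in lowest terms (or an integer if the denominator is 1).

Let h be the number of horizontal steps (so 12-h are vertical). To end at (-4,4) need (h-4)/2 right-steps and ((12-h)+4)/2 up-steps.
Sum over h with 4 ≤ h ≤ 8, h ≡ 0 (mod 2), 12-h ≡ 0 (mod 2):
h=4: C(12,4)·C(4,0)·C(8,6) = 495·1·28 = 13860
h=6: C(12,6)·C(6,1)·C(6,5) = 924·6·6 = 33264
h=8: C(12,8)·C(8,2)·C(4,4) = 495·28·1 = 13860
Total favorable: 60984
Total paths: 4^12 = 16777216
P = 60984/16777216 = 7623/2097152

Answer: 7623/2097152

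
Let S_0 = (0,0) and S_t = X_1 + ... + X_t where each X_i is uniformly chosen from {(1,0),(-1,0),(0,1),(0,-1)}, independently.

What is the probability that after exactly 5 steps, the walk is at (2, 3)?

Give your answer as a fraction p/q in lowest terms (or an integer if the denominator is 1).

Let h be the number of horizontal steps (so 5-h are vertical). To end at (2,3) need (h+2)/2 right-steps and ((5-h)+3)/2 up-steps.
Sum over h with 2 ≤ h ≤ 2, h ≡ 0 (mod 2), 5-h ≡ 1 (mod 2):
h=2: C(5,2)·C(2,2)·C(3,3) = 10·1·1 = 10
Total favorable: 10
Total paths: 4^5 = 1024
P = 10/1024 = 5/512

Answer: 5/512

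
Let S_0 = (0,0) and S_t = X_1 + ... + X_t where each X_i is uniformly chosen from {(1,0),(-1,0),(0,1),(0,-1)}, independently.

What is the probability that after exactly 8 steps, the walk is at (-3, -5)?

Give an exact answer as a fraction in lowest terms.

Answer: 7/8192

Derivation:
Let h be the number of horizontal steps (so 8-h are vertical). To end at (-3,-5) need (h-3)/2 right-steps and ((8-h)-5)/2 up-steps.
Sum over h with 3 ≤ h ≤ 3, h ≡ 1 (mod 2), 8-h ≡ 1 (mod 2):
h=3: C(8,3)·C(3,0)·C(5,0) = 56·1·1 = 56
Total favorable: 56
Total paths: 4^8 = 65536
P = 56/65536 = 7/8192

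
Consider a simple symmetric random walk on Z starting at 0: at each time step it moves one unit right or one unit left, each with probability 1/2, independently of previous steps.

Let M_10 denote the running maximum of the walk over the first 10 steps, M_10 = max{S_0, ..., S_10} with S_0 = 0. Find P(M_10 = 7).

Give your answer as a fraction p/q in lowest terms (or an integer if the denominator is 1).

Answer: 5/512

Derivation:
Let M_10 = max(S_0,...,S_10). Use the reflection principle: for j ≥ 1, #{paths with M_10 ≥ j} = #{S_10 ≥ j} + #{S_10 ≥ j+1}.
By reflection, #{M_10 ≥ 7} = #{S_10 ≥ 7} + #{S_10 ≥ 8} = 11 + 11 = 22.
#{M_10 ≥ 8} = #{S_10 ≥ 8} + #{S_10 ≥ 9} = 11 + 1 = 12.
#{M_10 = 7} = 22 - 12 = 10.
P(M_10 = 7) = 10/1024 = 5/512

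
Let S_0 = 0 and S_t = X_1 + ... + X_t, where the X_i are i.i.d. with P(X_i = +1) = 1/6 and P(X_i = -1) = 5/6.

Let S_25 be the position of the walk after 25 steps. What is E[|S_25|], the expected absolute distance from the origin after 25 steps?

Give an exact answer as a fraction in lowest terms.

S_25 takes values m ≡ 1 (mod 2) with |m| ≤ 25; P(S_25=m) = C(25,(25+m)/2) · (1/6)^((25+m)/2) · (5/6)^((25-m)/2).
Distribution: P(S=-25)=298023223876953125/28430288029929701376, P(S=-23)=1490116119384765625/28430288029929701376, P(S=-21)=298023223876953125/2369190669160808448, P(S=-19)=1370906829833984375/7107572007482425344, P(S=-17)=3015995025634765625/14215144014964850688, P(S=-15)=844478607177734375/4738381338321616896, P(S=-13)=844478607177734375/7107572007482425344, P(S=-11)=458431243896484375/7107572007482425344, P(S=-9)=91686248779296875/3158920892214411264, P(S=-7)=311733245849609375/28430288029929701376, P(S=-5)=12469329833984375/3553786003741212672, P(S=-3)=1133575439453125/1184595334580404224, P(S=-1)=1587005615234375/7107572007482425344, P(S=1)=317401123046875/7107572007482425344, P(S=3)=9068603515625/1184595334580404224, P(S=5)=3990185546875/3553786003741212672, P(S=7)=3990185546875/28430288029929701376, P(S=9)=46943359375/3158920892214411264, P(S=11)=9388671875/7107572007482425344, P(S=13)=691796875/7107572007482425344, P(S=15)=27671875/4738381338321616896, P(S=17)=3953125/14215144014964850688, P(S=19)=71875/7107572007482425344, P(S=21)=625/2369190669160808448, P(S=23)=125/28430288029929701376, P(S=25)=1/28430288029929701376
E[|S_25|] = Σ_m |m|·P(S_25=m) = 19743431771072038975/1184595334580404224

Answer: 19743431771072038975/1184595334580404224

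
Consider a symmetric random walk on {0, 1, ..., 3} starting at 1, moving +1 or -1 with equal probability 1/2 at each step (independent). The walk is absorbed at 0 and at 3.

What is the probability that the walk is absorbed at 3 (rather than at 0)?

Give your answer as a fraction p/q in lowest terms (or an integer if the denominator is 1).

Answer: 1/3

Derivation:
Symmetric walk (p = 1/2): the harmonic-function argument gives P(hit 3 before 0 | start at 1) = a/N.
P = 1/3 = 1/3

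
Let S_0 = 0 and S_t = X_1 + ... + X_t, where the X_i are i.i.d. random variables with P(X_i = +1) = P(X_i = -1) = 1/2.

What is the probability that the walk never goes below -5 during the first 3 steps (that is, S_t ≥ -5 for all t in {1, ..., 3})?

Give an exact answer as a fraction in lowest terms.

Let f(t,s) = #length-t paths at position s with S_1..S_t all ≥ -5.
f(t,s) = f(t-1,s-1) + f(t-1,s+1) for s ≥ -5; f(t,s) = 0 for s < -5.
t=0: f(0,0)=1
t=1: f(1,-1)=1 f(1,1)=1
t=2: f(2,-2)=1 f(2,0)=2 f(2,2)=1
t=3: f(3,-3)=1 f(3,-1)=3 f(3,1)=3 f(3,3)=1
Σ_s f(3,s) = 8
P = 8/8 = 1

Answer: 1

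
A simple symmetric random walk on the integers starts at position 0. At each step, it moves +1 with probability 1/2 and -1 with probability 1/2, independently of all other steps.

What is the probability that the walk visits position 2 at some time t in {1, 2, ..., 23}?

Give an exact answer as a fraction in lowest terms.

Count via complement. Let g(t,s) = #length-t paths at position s with S_1..S_t all ≠ 2.
g(t,s) = g(t-1,s-1) + g(t-1,s+1) for s ≠ 2; g(t,2) = 0.
t=0: g(0,0)=1
t=1: g(1,-1)=1 g(1,1)=1
t=2: g(2,-2)=1 g(2,0)=2
t=3: g(3,-3)=1 g(3,-1)=3 g(3,1)=2
t=4: g(4,-4)=1 g(4,-2)=4 g(4,0)=5
t=5: g(5,-5)=1 g(5,-3)=5 g(5,-1)=9 g(5,1)=5
t=6: g(6,-6)=1 g(6,-4)=6 g(6,-2)=14 g(6,0)=14
t=7: g(7,-7)=1 g(7,-5)=7 g(7,-3)=20 g(7,-1)=28 g(7,1)=14
t=8: g(8,-8)=1 g(8,-6)=8 g(8,-4)=27 g(8,-2)=48 g(8,0)=42
t=9: g(9,-9)=1 g(9,-7)=9 g(9,-5)=35 g(9,-3)=75 g(9,-1)=90 g(9,1)=42
t=10: g(10,-10)=1 g(10,-8)=10 g(10,-6)=44 g(10,-4)=110 g(10,-2)=165 g(10,0)=132
t=11: g(11,-11)=1 g(11,-9)=11 g(11,-7)=54 g(11,-5)=154 g(11,-3)=275 g(11,-1)=297 g(11,1)=132
t=12: g(12,-12)=1 g(12,-10)=12 g(12,-8)=65 g(12,-6)=208 g(12,-4)=429 g(12,-2)=572 g(12,0)=429
t=13: g(13,-13)=1 g(13,-11)=13 g(13,-9)=77 g(13,-7)=273 g(13,-5)=637 g(13,-3)=1001 g(13,-1)=1001 g(13,1)=429
t=14: g(14,-14)=1 g(14,-12)=14 g(14,-10)=90 g(14,-8)=350 g(14,-6)=910 g(14,-4)=1638 g(14,-2)=2002 g(14,0)=1430
t=15: g(15,-15)=1 g(15,-13)=15 g(15,-11)=104 g(15,-9)=440 g(15,-7)=1260 g(15,-5)=2548 g(15,-3)=3640 g(15,-1)=3432 g(15,1)=1430
t=16: g(16,-16)=1 g(16,-14)=16 g(16,-12)=119 g(16,-10)=544 g(16,-8)=1700 g(16,-6)=3808 g(16,-4)=6188 g(16,-2)=7072 g(16,0)=4862
t=17: g(17,-17)=1 g(17,-15)=17 g(17,-13)=135 g(17,-11)=663 g(17,-9)=2244 g(17,-7)=5508 g(17,-5)=9996 g(17,-3)=13260 g(17,-1)=11934 g(17,1)=4862
t=18: g(18,-18)=1 g(18,-16)=18 g(18,-14)=152 g(18,-12)=798 g(18,-10)=2907 g(18,-8)=7752 g(18,-6)=15504 g(18,-4)=23256 g(18,-2)=25194 g(18,0)=16796
t=19: g(19,-19)=1 g(19,-17)=19 g(19,-15)=170 g(19,-13)=950 g(19,-11)=3705 g(19,-9)=10659 g(19,-7)=23256 g(19,-5)=38760 g(19,-3)=48450 g(19,-1)=41990 g(19,1)=16796
t=20: g(20,-20)=1 g(20,-18)=20 g(20,-16)=189 g(20,-14)=1120 g(20,-12)=4655 g(20,-10)=14364 g(20,-8)=33915 g(20,-6)=62016 g(20,-4)=87210 g(20,-2)=90440 g(20,0)=58786
t=21: g(21,-21)=1 g(21,-19)=21 g(21,-17)=209 g(21,-15)=1309 g(21,-13)=5775 g(21,-11)=19019 g(21,-9)=48279 g(21,-7)=95931 g(21,-5)=149226 g(21,-3)=177650 g(21,-1)=149226 g(21,1)=58786
t=22: g(22,-22)=1 g(22,-20)=22 g(22,-18)=230 g(22,-16)=1518 g(22,-14)=7084 g(22,-12)=24794 g(22,-10)=67298 g(22,-8)=144210 g(22,-6)=245157 g(22,-4)=326876 g(22,-2)=326876 g(22,0)=208012
t=23: g(23,-23)=1 g(23,-21)=23 g(23,-19)=252 g(23,-17)=1748 g(23,-15)=8602 g(23,-13)=31878 g(23,-11)=92092 g(23,-9)=211508 g(23,-7)=389367 g(23,-5)=572033 g(23,-3)=653752 g(23,-1)=534888 g(23,1)=208012
Paths never hitting 2: Σ_s g(23,s) = 2704156
Paths hitting 2: 2^23 - 2704156 = 5684452
P = 5684452/8388608 = 1421113/2097152

Answer: 1421113/2097152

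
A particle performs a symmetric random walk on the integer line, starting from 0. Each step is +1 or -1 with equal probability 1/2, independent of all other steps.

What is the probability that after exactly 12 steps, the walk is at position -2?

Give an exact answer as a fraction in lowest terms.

Answer: 99/512

Derivation:
To reach position -2 after 12 steps: need 5 steps of +1 and 7 of -1.
Favorable paths: C(12,5) = 792
Total paths: 2^12 = 4096
P = 792/4096 = 99/512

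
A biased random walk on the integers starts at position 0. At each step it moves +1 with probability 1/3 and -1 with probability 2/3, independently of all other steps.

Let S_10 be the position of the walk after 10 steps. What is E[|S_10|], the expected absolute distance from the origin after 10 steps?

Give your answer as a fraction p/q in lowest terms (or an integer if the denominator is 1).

S_10 takes values m ≡ 0 (mod 2) with |m| ≤ 10; P(S_10=m) = C(10,(10+m)/2) · (1/3)^((10+m)/2) · (2/3)^((10-m)/2).
Distribution: P(S=-10)=1024/59049, P(S=-8)=5120/59049, P(S=-6)=1280/6561, P(S=-4)=5120/19683, P(S=-2)=4480/19683, P(S=0)=896/6561, P(S=2)=1120/19683, P(S=4)=320/19683, P(S=6)=20/6561, P(S=8)=20/59049, P(S=10)=1/59049
E[|S_10|] = Σ_m |m|·P(S_10=m) = 220450/59049

Answer: 220450/59049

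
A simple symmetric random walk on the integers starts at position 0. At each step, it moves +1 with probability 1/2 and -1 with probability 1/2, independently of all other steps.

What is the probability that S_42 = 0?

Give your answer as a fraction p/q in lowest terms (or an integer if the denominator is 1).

To return to 0 after 42 steps: need exactly 21 steps of +1 and 21 of -1.
Favorable paths: C(42,21) = 538257874440
Total paths: 2^42 = 4398046511104
P = 538257874440/4398046511104 = 67282234305/549755813888

Answer: 67282234305/549755813888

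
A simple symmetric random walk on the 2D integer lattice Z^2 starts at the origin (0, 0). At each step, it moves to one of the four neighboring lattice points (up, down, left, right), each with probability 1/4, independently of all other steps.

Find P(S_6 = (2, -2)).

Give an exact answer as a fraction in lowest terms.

Answer: 15/512

Derivation:
Let h be the number of horizontal steps (so 6-h are vertical). To end at (2,-2) need (h+2)/2 right-steps and ((6-h)-2)/2 up-steps.
Sum over h with 2 ≤ h ≤ 4, h ≡ 0 (mod 2), 6-h ≡ 0 (mod 2):
h=2: C(6,2)·C(2,2)·C(4,1) = 15·1·4 = 60
h=4: C(6,4)·C(4,3)·C(2,0) = 15·4·1 = 60
Total favorable: 120
Total paths: 4^6 = 4096
P = 120/4096 = 15/512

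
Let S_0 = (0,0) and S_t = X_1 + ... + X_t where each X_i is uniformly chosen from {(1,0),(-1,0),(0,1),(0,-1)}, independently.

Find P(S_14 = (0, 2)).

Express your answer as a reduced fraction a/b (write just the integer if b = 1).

Answer: 9018009/268435456

Derivation:
Let h be the number of horizontal steps (so 14-h are vertical). To end at (0,2) need (h+0)/2 right-steps and ((14-h)+2)/2 up-steps.
Sum over h with 0 ≤ h ≤ 12, h ≡ 0 (mod 2), 14-h ≡ 0 (mod 2):
h=0: C(14,0)·C(0,0)·C(14,8) = 1·1·3003 = 3003
h=2: C(14,2)·C(2,1)·C(12,7) = 91·2·792 = 144144
h=4: C(14,4)·C(4,2)·C(10,6) = 1001·6·210 = 1261260
h=6: C(14,6)·C(6,3)·C(8,5) = 3003·20·56 = 3363360
h=8: C(14,8)·C(8,4)·C(6,4) = 3003·70·15 = 3153150
h=10: C(14,10)·C(10,5)·C(4,3) = 1001·252·4 = 1009008
h=12: C(14,12)·C(12,6)·C(2,2) = 91·924·1 = 84084
Total favorable: 9018009
Total paths: 4^14 = 268435456
P = 9018009/268435456 = 9018009/268435456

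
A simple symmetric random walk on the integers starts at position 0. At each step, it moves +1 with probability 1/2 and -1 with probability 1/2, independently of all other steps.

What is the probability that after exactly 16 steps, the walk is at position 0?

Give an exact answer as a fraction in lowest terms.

To return to 0 after 16 steps: need exactly 8 steps of +1 and 8 of -1.
Favorable paths: C(16,8) = 12870
Total paths: 2^16 = 65536
P = 12870/65536 = 6435/32768

Answer: 6435/32768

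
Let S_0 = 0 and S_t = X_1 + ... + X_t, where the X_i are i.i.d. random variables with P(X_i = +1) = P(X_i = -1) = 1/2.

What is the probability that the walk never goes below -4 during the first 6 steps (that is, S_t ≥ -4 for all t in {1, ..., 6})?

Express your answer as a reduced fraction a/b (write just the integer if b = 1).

Answer: 31/32

Derivation:
Let f(t,s) = #length-t paths at position s with S_1..S_t all ≥ -4.
f(t,s) = f(t-1,s-1) + f(t-1,s+1) for s ≥ -4; f(t,s) = 0 for s < -4.
t=0: f(0,0)=1
t=1: f(1,-1)=1 f(1,1)=1
t=2: f(2,-2)=1 f(2,0)=2 f(2,2)=1
t=3: f(3,-3)=1 f(3,-1)=3 f(3,1)=3 f(3,3)=1
t=4: f(4,-4)=1 f(4,-2)=4 f(4,0)=6 f(4,2)=4 f(4,4)=1
t=5: f(5,-3)=5 f(5,-1)=10 f(5,1)=10 f(5,3)=5 f(5,5)=1
t=6: f(6,-4)=5 f(6,-2)=15 f(6,0)=20 f(6,2)=15 f(6,4)=6 f(6,6)=1
Σ_s f(6,s) = 62
P = 62/64 = 31/32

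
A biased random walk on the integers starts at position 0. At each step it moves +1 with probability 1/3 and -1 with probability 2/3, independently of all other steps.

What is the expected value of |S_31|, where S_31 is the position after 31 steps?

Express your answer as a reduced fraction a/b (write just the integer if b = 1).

S_31 takes values m ≡ 1 (mod 2) with |m| ≤ 31; P(S_31=m) = C(31,(31+m)/2) · (1/3)^((31+m)/2) · (2/3)^((31-m)/2).
Distribution: P(S=-31)=2147483648/617673396283947, P(S=-29)=33285996544/617673396283947, P(S=-27)=83214991360/205891132094649, P(S=-25)=1206617374720/617673396283947, P(S=-23)=4223160811520/617673396283947, P(S=-21)=422316081152/22876792454961, P(S=-19)=2745054527488/68630377364883, P(S=-17)=4901883084800/68630377364883, P(S=-15)=2450941542400/22876792454961, P(S=-13)=28185827737600/205891132094649, P(S=-11)=31004410511360/205891132094649, P(S=-9)=9865039708160/68630377364883, P(S=-7)=24662599270400/205891132094649, P(S=-5)=18022668697600/205891132094649, P(S=-3)=1287333478400/22876792454961, P(S=-1)=2188466913280/68630377364883, P(S=1)=1094233456640/68630377364883, P(S=3)=160916684800/22876792454961, P(S=5)=563208396800/205891132094649, P(S=7)=192676556800/205891132094649, P(S=9)=19267655680/68630377364883, P(S=11)=15138872320/205891132094649, P(S=13)=3440652800/205891132094649, P(S=15)=74796800/22876792454961, P(S=17)=37398400/68630377364883, P(S=19)=5235776/68630377364883, P(S=21)=201376/22876792454961, P(S=23)=503440/617673396283947, P(S=25)=35960/617673396283947, P(S=27)=620/205891132094649, P(S=29)=62/617673396283947, P(S=31)=1/617673396283947
E[|S_31|] = Σ_m |m|·P(S_31=m) = 26575479166531/2541865828329

Answer: 26575479166531/2541865828329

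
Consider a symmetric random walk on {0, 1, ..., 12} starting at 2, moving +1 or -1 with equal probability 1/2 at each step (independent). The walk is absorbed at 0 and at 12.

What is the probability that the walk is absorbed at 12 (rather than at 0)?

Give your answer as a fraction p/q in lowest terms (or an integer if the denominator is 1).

Answer: 1/6

Derivation:
Symmetric walk (p = 1/2): the harmonic-function argument gives P(hit 12 before 0 | start at 2) = a/N.
P = 2/12 = 1/6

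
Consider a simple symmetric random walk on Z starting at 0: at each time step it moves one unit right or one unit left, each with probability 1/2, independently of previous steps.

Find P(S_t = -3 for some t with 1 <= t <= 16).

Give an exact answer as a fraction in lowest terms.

Answer: 14893/32768

Derivation:
Count via complement. Let g(t,s) = #length-t paths at position s with S_1..S_t all ≠ -3.
g(t,s) = g(t-1,s-1) + g(t-1,s+1) for s ≠ -3; g(t,-3) = 0.
t=0: g(0,0)=1
t=1: g(1,-1)=1 g(1,1)=1
t=2: g(2,-2)=1 g(2,0)=2 g(2,2)=1
t=3: g(3,-1)=3 g(3,1)=3 g(3,3)=1
t=4: g(4,-2)=3 g(4,0)=6 g(4,2)=4 g(4,4)=1
t=5: g(5,-1)=9 g(5,1)=10 g(5,3)=5 g(5,5)=1
t=6: g(6,-2)=9 g(6,0)=19 g(6,2)=15 g(6,4)=6 g(6,6)=1
t=7: g(7,-1)=28 g(7,1)=34 g(7,3)=21 g(7,5)=7 g(7,7)=1
t=8: g(8,-2)=28 g(8,0)=62 g(8,2)=55 g(8,4)=28 g(8,6)=8 g(8,8)=1
t=9: g(9,-1)=90 g(9,1)=117 g(9,3)=83 g(9,5)=36 g(9,7)=9 g(9,9)=1
t=10: g(10,-2)=90 g(10,0)=207 g(10,2)=200 g(10,4)=119 g(10,6)=45 g(10,8)=10 g(10,10)=1
t=11: g(11,-1)=297 g(11,1)=407 g(11,3)=319 g(11,5)=164 g(11,7)=55 g(11,9)=11 g(11,11)=1
t=12: g(12,-2)=297 g(12,0)=704 g(12,2)=726 g(12,4)=483 g(12,6)=219 g(12,8)=66 g(12,10)=12 g(12,12)=1
t=13: g(13,-1)=1001 g(13,1)=1430 g(13,3)=1209 g(13,5)=702 g(13,7)=285 g(13,9)=78 g(13,11)=13 g(13,13)=1
t=14: g(14,-2)=1001 g(14,0)=2431 g(14,2)=2639 g(14,4)=1911 g(14,6)=987 g(14,8)=363 g(14,10)=91 g(14,12)=14 g(14,14)=1
t=15: g(15,-1)=3432 g(15,1)=5070 g(15,3)=4550 g(15,5)=2898 g(15,7)=1350 g(15,9)=454 g(15,11)=105 g(15,13)=15 g(15,15)=1
t=16: g(16,-2)=3432 g(16,0)=8502 g(16,2)=9620 g(16,4)=7448 g(16,6)=4248 g(16,8)=1804 g(16,10)=559 g(16,12)=120 g(16,14)=16 g(16,16)=1
Paths never hitting -3: Σ_s g(16,s) = 35750
Paths hitting -3: 2^16 - 35750 = 29786
P = 29786/65536 = 14893/32768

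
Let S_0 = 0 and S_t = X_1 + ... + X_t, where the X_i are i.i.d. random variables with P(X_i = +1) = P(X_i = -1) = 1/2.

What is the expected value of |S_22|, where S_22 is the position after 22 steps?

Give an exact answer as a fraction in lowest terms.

S_22 takes values m ≡ 0 (mod 2) with |m| ≤ 22; P(S_22=m) = C(22,(22+m)/2)/2^22.
Total paths: 2^22 = 4194304
Distribution: P(S=-22)=1/4194304, P(S=-20)=22/4194304, P(S=-18)=231/4194304, P(S=-16)=1540/4194304, P(S=-14)=7315/4194304, P(S=-12)=26334/4194304, P(S=-10)=74613/4194304, P(S=-8)=170544/4194304, P(S=-6)=319770/4194304, P(S=-4)=497420/4194304, P(S=-2)=646646/4194304, P(S=0)=705432/4194304, P(S=2)=646646/4194304, P(S=4)=497420/4194304, P(S=6)=319770/4194304, P(S=8)=170544/4194304, P(S=10)=74613/4194304, P(S=12)=26334/4194304, P(S=14)=7315/4194304, P(S=16)=1540/4194304, P(S=18)=231/4194304, P(S=20)=22/4194304, P(S=22)=1/4194304
E[|S_22|] = Σ_m |m|·P(S_22=m) = 15519504/4194304 = 969969/262144

Answer: 969969/262144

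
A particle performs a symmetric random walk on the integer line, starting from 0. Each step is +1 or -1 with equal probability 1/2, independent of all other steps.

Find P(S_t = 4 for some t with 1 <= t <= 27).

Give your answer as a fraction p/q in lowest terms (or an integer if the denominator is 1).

Answer: 1854169/4194304

Derivation:
Count via complement. Let g(t,s) = #length-t paths at position s with S_1..S_t all ≠ 4.
g(t,s) = g(t-1,s-1) + g(t-1,s+1) for s ≠ 4; g(t,4) = 0.
t=0: g(0,0)=1
t=1: g(1,-1)=1 g(1,1)=1
t=2: g(2,-2)=1 g(2,0)=2 g(2,2)=1
t=3: g(3,-3)=1 g(3,-1)=3 g(3,1)=3 g(3,3)=1
t=4: g(4,-4)=1 g(4,-2)=4 g(4,0)=6 g(4,2)=4
t=5: g(5,-5)=1 g(5,-3)=5 g(5,-1)=10 g(5,1)=10 g(5,3)=4
t=6: g(6,-6)=1 g(6,-4)=6 g(6,-2)=15 g(6,0)=20 g(6,2)=14
t=7: g(7,-7)=1 g(7,-5)=7 g(7,-3)=21 g(7,-1)=35 g(7,1)=34 g(7,3)=14
t=8: g(8,-8)=1 g(8,-6)=8 g(8,-4)=28 g(8,-2)=56 g(8,0)=69 g(8,2)=48
t=9: g(9,-9)=1 g(9,-7)=9 g(9,-5)=36 g(9,-3)=84 g(9,-1)=125 g(9,1)=117 g(9,3)=48
t=10: g(10,-10)=1 g(10,-8)=10 g(10,-6)=45 g(10,-4)=120 g(10,-2)=209 g(10,0)=242 g(10,2)=165
t=11: g(11,-11)=1 g(11,-9)=11 g(11,-7)=55 g(11,-5)=165 g(11,-3)=329 g(11,-1)=451 g(11,1)=407 g(11,3)=165
t=12: g(12,-12)=1 g(12,-10)=12 g(12,-8)=66 g(12,-6)=220 g(12,-4)=494 g(12,-2)=780 g(12,0)=858 g(12,2)=572
t=13: g(13,-13)=1 g(13,-11)=13 g(13,-9)=78 g(13,-7)=286 g(13,-5)=714 g(13,-3)=1274 g(13,-1)=1638 g(13,1)=1430 g(13,3)=572
t=14: g(14,-14)=1 g(14,-12)=14 g(14,-10)=91 g(14,-8)=364 g(14,-6)=1000 g(14,-4)=1988 g(14,-2)=2912 g(14,0)=3068 g(14,2)=2002
t=15: g(15,-15)=1 g(15,-13)=15 g(15,-11)=105 g(15,-9)=455 g(15,-7)=1364 g(15,-5)=2988 g(15,-3)=4900 g(15,-1)=5980 g(15,1)=5070 g(15,3)=2002
t=16: g(16,-16)=1 g(16,-14)=16 g(16,-12)=120 g(16,-10)=560 g(16,-8)=1819 g(16,-6)=4352 g(16,-4)=7888 g(16,-2)=10880 g(16,0)=11050 g(16,2)=7072
t=17: g(17,-17)=1 g(17,-15)=17 g(17,-13)=136 g(17,-11)=680 g(17,-9)=2379 g(17,-7)=6171 g(17,-5)=12240 g(17,-3)=18768 g(17,-1)=21930 g(17,1)=18122 g(17,3)=7072
t=18: g(18,-18)=1 g(18,-16)=18 g(18,-14)=153 g(18,-12)=816 g(18,-10)=3059 g(18,-8)=8550 g(18,-6)=18411 g(18,-4)=31008 g(18,-2)=40698 g(18,0)=40052 g(18,2)=25194
t=19: g(19,-19)=1 g(19,-17)=19 g(19,-15)=171 g(19,-13)=969 g(19,-11)=3875 g(19,-9)=11609 g(19,-7)=26961 g(19,-5)=49419 g(19,-3)=71706 g(19,-1)=80750 g(19,1)=65246 g(19,3)=25194
t=20: g(20,-20)=1 g(20,-18)=20 g(20,-16)=190 g(20,-14)=1140 g(20,-12)=4844 g(20,-10)=15484 g(20,-8)=38570 g(20,-6)=76380 g(20,-4)=121125 g(20,-2)=152456 g(20,0)=145996 g(20,2)=90440
t=21: g(21,-21)=1 g(21,-19)=21 g(21,-17)=210 g(21,-15)=1330 g(21,-13)=5984 g(21,-11)=20328 g(21,-9)=54054 g(21,-7)=114950 g(21,-5)=197505 g(21,-3)=273581 g(21,-1)=298452 g(21,1)=236436 g(21,3)=90440
t=22: g(22,-22)=1 g(22,-20)=22 g(22,-18)=231 g(22,-16)=1540 g(22,-14)=7314 g(22,-12)=26312 g(22,-10)=74382 g(22,-8)=169004 g(22,-6)=312455 g(22,-4)=471086 g(22,-2)=572033 g(22,0)=534888 g(22,2)=326876
t=23: g(23,-23)=1 g(23,-21)=23 g(23,-19)=253 g(23,-17)=1771 g(23,-15)=8854 g(23,-13)=33626 g(23,-11)=100694 g(23,-9)=243386 g(23,-7)=481459 g(23,-5)=783541 g(23,-3)=1043119 g(23,-1)=1106921 g(23,1)=861764 g(23,3)=326876
t=24: g(24,-24)=1 g(24,-22)=24 g(24,-20)=276 g(24,-18)=2024 g(24,-16)=10625 g(24,-14)=42480 g(24,-12)=134320 g(24,-10)=344080 g(24,-8)=724845 g(24,-6)=1265000 g(24,-4)=1826660 g(24,-2)=2150040 g(24,0)=1968685 g(24,2)=1188640
t=25: g(25,-25)=1 g(25,-23)=25 g(25,-21)=300 g(25,-19)=2300 g(25,-17)=12649 g(25,-15)=53105 g(25,-13)=176800 g(25,-11)=478400 g(25,-9)=1068925 g(25,-7)=1989845 g(25,-5)=3091660 g(25,-3)=3976700 g(25,-1)=4118725 g(25,1)=3157325 g(25,3)=1188640
t=26: g(26,-26)=1 g(26,-24)=26 g(26,-22)=325 g(26,-20)=2600 g(26,-18)=14949 g(26,-16)=65754 g(26,-14)=229905 g(26,-12)=655200 g(26,-10)=1547325 g(26,-8)=3058770 g(26,-6)=5081505 g(26,-4)=7068360 g(26,-2)=8095425 g(26,0)=7276050 g(26,2)=4345965
t=27: g(27,-27)=1 g(27,-25)=27 g(27,-23)=351 g(27,-21)=2925 g(27,-19)=17549 g(27,-17)=80703 g(27,-15)=295659 g(27,-13)=885105 g(27,-11)=2202525 g(27,-9)=4606095 g(27,-7)=8140275 g(27,-5)=12149865 g(27,-3)=15163785 g(27,-1)=15371475 g(27,1)=11622015 g(27,3)=4345965
Paths never hitting 4: Σ_s g(27,s) = 74884320
Paths hitting 4: 2^27 - 74884320 = 59333408
P = 59333408/134217728 = 1854169/4194304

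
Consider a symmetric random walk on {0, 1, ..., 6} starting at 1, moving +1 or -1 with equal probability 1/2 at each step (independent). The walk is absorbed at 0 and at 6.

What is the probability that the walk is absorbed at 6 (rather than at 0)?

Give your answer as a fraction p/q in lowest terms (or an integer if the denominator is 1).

Answer: 1/6

Derivation:
Symmetric walk (p = 1/2): the harmonic-function argument gives P(hit 6 before 0 | start at 1) = a/N.
P = 1/6 = 1/6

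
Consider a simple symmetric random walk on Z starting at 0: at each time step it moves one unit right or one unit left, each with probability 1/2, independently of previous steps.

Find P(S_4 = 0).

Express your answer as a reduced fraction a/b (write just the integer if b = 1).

To reach position 0 after 4 steps: need 2 steps of +1 and 2 of -1.
Favorable paths: C(4,2) = 6
Total paths: 2^4 = 16
P = 6/16 = 3/8

Answer: 3/8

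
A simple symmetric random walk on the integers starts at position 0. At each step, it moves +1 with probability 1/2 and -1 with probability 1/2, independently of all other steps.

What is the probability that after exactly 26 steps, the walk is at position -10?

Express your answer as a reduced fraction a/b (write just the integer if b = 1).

To reach position -10 after 26 steps: need 8 steps of +1 and 18 of -1.
Favorable paths: C(26,8) = 1562275
Total paths: 2^26 = 67108864
P = 1562275/67108864 = 1562275/67108864

Answer: 1562275/67108864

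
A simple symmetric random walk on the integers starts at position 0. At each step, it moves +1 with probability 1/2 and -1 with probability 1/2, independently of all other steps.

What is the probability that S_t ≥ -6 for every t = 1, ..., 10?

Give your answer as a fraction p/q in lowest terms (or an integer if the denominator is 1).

Answer: 501/512

Derivation:
Let f(t,s) = #length-t paths at position s with S_1..S_t all ≥ -6.
f(t,s) = f(t-1,s-1) + f(t-1,s+1) for s ≥ -6; f(t,s) = 0 for s < -6.
t=0: f(0,0)=1
t=1: f(1,-1)=1 f(1,1)=1
t=2: f(2,-2)=1 f(2,0)=2 f(2,2)=1
t=3: f(3,-3)=1 f(3,-1)=3 f(3,1)=3 f(3,3)=1
t=4: f(4,-4)=1 f(4,-2)=4 f(4,0)=6 f(4,2)=4 f(4,4)=1
t=5: f(5,-5)=1 f(5,-3)=5 f(5,-1)=10 f(5,1)=10 f(5,3)=5 f(5,5)=1
t=6: f(6,-6)=1 f(6,-4)=6 f(6,-2)=15 f(6,0)=20 f(6,2)=15 f(6,4)=6 f(6,6)=1
t=7: f(7,-5)=7 f(7,-3)=21 f(7,-1)=35 f(7,1)=35 f(7,3)=21 f(7,5)=7 f(7,7)=1
t=8: f(8,-6)=7 f(8,-4)=28 f(8,-2)=56 f(8,0)=70 f(8,2)=56 f(8,4)=28 f(8,6)=8 f(8,8)=1
t=9: f(9,-5)=35 f(9,-3)=84 f(9,-1)=126 f(9,1)=126 f(9,3)=84 f(9,5)=36 f(9,7)=9 f(9,9)=1
t=10: f(10,-6)=35 f(10,-4)=119 f(10,-2)=210 f(10,0)=252 f(10,2)=210 f(10,4)=120 f(10,6)=45 f(10,8)=10 f(10,10)=1
Σ_s f(10,s) = 1002
P = 1002/1024 = 501/512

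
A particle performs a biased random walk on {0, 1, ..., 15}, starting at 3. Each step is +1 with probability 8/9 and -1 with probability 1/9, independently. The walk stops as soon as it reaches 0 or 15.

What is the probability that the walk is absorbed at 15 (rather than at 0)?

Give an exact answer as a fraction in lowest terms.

Biased walk: p = 8/9, q = 1/9, r = q/p = 1/8
Gambler's ruin: P(hit 15 before 0 | start at 3) = (1 - r^a)/(1 - r^N)
r^3 = 1/512; r^15 = 1/35184372088832
P = (1 - 1/512) / (1 - 1/35184372088832) = 511/512 / 35184372088831/35184372088832 = 68719476736/68853957121

Answer: 68719476736/68853957121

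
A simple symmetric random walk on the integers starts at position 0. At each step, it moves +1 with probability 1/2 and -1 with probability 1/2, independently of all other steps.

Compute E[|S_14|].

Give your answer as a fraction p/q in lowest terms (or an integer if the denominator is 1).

Answer: 3003/1024

Derivation:
S_14 takes values m ≡ 0 (mod 2) with |m| ≤ 14; P(S_14=m) = C(14,(14+m)/2)/2^14.
Total paths: 2^14 = 16384
Distribution: P(S=-14)=1/16384, P(S=-12)=14/16384, P(S=-10)=91/16384, P(S=-8)=364/16384, P(S=-6)=1001/16384, P(S=-4)=2002/16384, P(S=-2)=3003/16384, P(S=0)=3432/16384, P(S=2)=3003/16384, P(S=4)=2002/16384, P(S=6)=1001/16384, P(S=8)=364/16384, P(S=10)=91/16384, P(S=12)=14/16384, P(S=14)=1/16384
E[|S_14|] = Σ_m |m|·P(S_14=m) = 48048/16384 = 3003/1024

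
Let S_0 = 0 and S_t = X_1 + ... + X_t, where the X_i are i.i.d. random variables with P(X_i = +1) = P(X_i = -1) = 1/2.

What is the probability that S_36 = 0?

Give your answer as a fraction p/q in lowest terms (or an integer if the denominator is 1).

Answer: 2268783825/17179869184

Derivation:
To return to 0 after 36 steps: need exactly 18 steps of +1 and 18 of -1.
Favorable paths: C(36,18) = 9075135300
Total paths: 2^36 = 68719476736
P = 9075135300/68719476736 = 2268783825/17179869184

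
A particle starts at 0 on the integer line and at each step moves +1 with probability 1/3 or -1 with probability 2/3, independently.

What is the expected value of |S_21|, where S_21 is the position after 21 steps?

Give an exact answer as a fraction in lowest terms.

S_21 takes values m ≡ 1 (mod 2) with |m| ≤ 21; P(S_21=m) = C(21,(21+m)/2) · (1/3)^((21+m)/2) · (2/3)^((21-m)/2).
Distribution: P(S=-21)=2097152/10460353203, P(S=-19)=7340032/3486784401, P(S=-17)=36700160/3486784401, P(S=-15)=348651520/10460353203, P(S=-13)=87162880/1162261467, P(S=-11)=148176896/1162261467, P(S=-9)=592707584/3486784401, P(S=-7)=211681280/1162261467, P(S=-5)=185221120/1162261467, P(S=-3)=1203937280/10460353203, P(S=-1)=240787456/3486784401, P(S=1)=120393728/3486784401, P(S=3)=150492160/10460353203, P(S=5)=5788160/1162261467, P(S=7)=1653760/1162261467, P(S=9)=1157632/3486784401, P(S=11)=72352/1162261467, P(S=13)=10640/1162261467, P(S=15)=10640/10460353203, P(S=17)=280/3486784401, P(S=19)=14/3486784401, P(S=21)=1/10460353203
E[|S_21|] = Σ_m |m|·P(S_21=m) = 8406308099/1162261467

Answer: 8406308099/1162261467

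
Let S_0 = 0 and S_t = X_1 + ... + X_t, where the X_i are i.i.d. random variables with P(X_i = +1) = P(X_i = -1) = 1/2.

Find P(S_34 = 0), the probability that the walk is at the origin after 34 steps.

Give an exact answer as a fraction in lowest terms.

To return to 0 after 34 steps: need exactly 17 steps of +1 and 17 of -1.
Favorable paths: C(34,17) = 2333606220
Total paths: 2^34 = 17179869184
P = 2333606220/17179869184 = 583401555/4294967296

Answer: 583401555/4294967296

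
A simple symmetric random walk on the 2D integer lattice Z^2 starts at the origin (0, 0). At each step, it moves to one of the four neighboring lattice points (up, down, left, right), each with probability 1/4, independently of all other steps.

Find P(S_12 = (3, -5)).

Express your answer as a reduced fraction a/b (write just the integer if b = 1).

Answer: 3267/1048576

Derivation:
Let h be the number of horizontal steps (so 12-h are vertical). To end at (3,-5) need (h+3)/2 right-steps and ((12-h)-5)/2 up-steps.
Sum over h with 3 ≤ h ≤ 7, h ≡ 1 (mod 2), 12-h ≡ 1 (mod 2):
h=3: C(12,3)·C(3,3)·C(9,2) = 220·1·36 = 7920
h=5: C(12,5)·C(5,4)·C(7,1) = 792·5·7 = 27720
h=7: C(12,7)·C(7,5)·C(5,0) = 792·21·1 = 16632
Total favorable: 52272
Total paths: 4^12 = 16777216
P = 52272/16777216 = 3267/1048576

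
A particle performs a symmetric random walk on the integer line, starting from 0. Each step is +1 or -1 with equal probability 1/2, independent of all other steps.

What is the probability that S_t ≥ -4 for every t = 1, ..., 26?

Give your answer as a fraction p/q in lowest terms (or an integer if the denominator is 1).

Let f(t,s) = #length-t paths at position s with S_1..S_t all ≥ -4.
f(t,s) = f(t-1,s-1) + f(t-1,s+1) for s ≥ -4; f(t,s) = 0 for s < -4.
t=0: f(0,0)=1
t=1: f(1,-1)=1 f(1,1)=1
t=2: f(2,-2)=1 f(2,0)=2 f(2,2)=1
t=3: f(3,-3)=1 f(3,-1)=3 f(3,1)=3 f(3,3)=1
t=4: f(4,-4)=1 f(4,-2)=4 f(4,0)=6 f(4,2)=4 f(4,4)=1
t=5: f(5,-3)=5 f(5,-1)=10 f(5,1)=10 f(5,3)=5 f(5,5)=1
t=6: f(6,-4)=5 f(6,-2)=15 f(6,0)=20 f(6,2)=15 f(6,4)=6 f(6,6)=1
t=7: f(7,-3)=20 f(7,-1)=35 f(7,1)=35 f(7,3)=21 f(7,5)=7 f(7,7)=1
t=8: f(8,-4)=20 f(8,-2)=55 f(8,0)=70 f(8,2)=56 f(8,4)=28 f(8,6)=8 f(8,8)=1
t=9: f(9,-3)=75 f(9,-1)=125 f(9,1)=126 f(9,3)=84 f(9,5)=36 f(9,7)=9 f(9,9)=1
t=10: f(10,-4)=75 f(10,-2)=200 f(10,0)=251 f(10,2)=210 f(10,4)=120 f(10,6)=45 f(10,8)=10 f(10,10)=1
t=11: f(11,-3)=275 f(11,-1)=451 f(11,1)=461 f(11,3)=330 f(11,5)=165 f(11,7)=55 f(11,9)=11 f(11,11)=1
t=12: f(12,-4)=275 f(12,-2)=726 f(12,0)=912 f(12,2)=791 f(12,4)=495 f(12,6)=220 f(12,8)=66 f(12,10)=12 f(12,12)=1
t=13: f(13,-3)=1001 f(13,-1)=1638 f(13,1)=1703 f(13,3)=1286 f(13,5)=715 f(13,7)=286 f(13,9)=78 f(13,11)=13 f(13,13)=1
t=14: f(14,-4)=1001 f(14,-2)=2639 f(14,0)=3341 f(14,2)=2989 f(14,4)=2001 f(14,6)=1001 f(14,8)=364 f(14,10)=91 f(14,12)=14 f(14,14)=1
t=15: f(15,-3)=3640 f(15,-1)=5980 f(15,1)=6330 f(15,3)=4990 f(15,5)=3002 f(15,7)=1365 f(15,9)=455 f(15,11)=105 f(15,13)=15 f(15,15)=1
t=16: f(16,-4)=3640 f(16,-2)=9620 f(16,0)=12310 f(16,2)=11320 f(16,4)=7992 f(16,6)=4367 f(16,8)=1820 f(16,10)=560 f(16,12)=120 f(16,14)=16 f(16,16)=1
t=17: f(17,-3)=13260 f(17,-1)=21930 f(17,1)=23630 f(17,3)=19312 f(17,5)=12359 f(17,7)=6187 f(17,9)=2380 f(17,11)=680 f(17,13)=136 f(17,15)=17 f(17,17)=1
t=18: f(18,-4)=13260 f(18,-2)=35190 f(18,0)=45560 f(18,2)=42942 f(18,4)=31671 f(18,6)=18546 f(18,8)=8567 f(18,10)=3060 f(18,12)=816 f(18,14)=153 f(18,16)=18 f(18,18)=1
t=19: f(19,-3)=48450 f(19,-1)=80750 f(19,1)=88502 f(19,3)=74613 f(19,5)=50217 f(19,7)=27113 f(19,9)=11627 f(19,11)=3876 f(19,13)=969 f(19,15)=171 f(19,17)=19 f(19,19)=1
t=20: f(20,-4)=48450 f(20,-2)=129200 f(20,0)=169252 f(20,2)=163115 f(20,4)=124830 f(20,6)=77330 f(20,8)=38740 f(20,10)=15503 f(20,12)=4845 f(20,14)=1140 f(20,16)=190 f(20,18)=20 f(20,20)=1
t=21: f(21,-3)=177650 f(21,-1)=298452 f(21,1)=332367 f(21,3)=287945 f(21,5)=202160 f(21,7)=116070 f(21,9)=54243 f(21,11)=20348 f(21,13)=5985 f(21,15)=1330 f(21,17)=210 f(21,19)=21 f(21,21)=1
t=22: f(22,-4)=177650 f(22,-2)=476102 f(22,0)=630819 f(22,2)=620312 f(22,4)=490105 f(22,6)=318230 f(22,8)=170313 f(22,10)=74591 f(22,12)=26333 f(22,14)=7315 f(22,16)=1540 f(22,18)=231 f(22,20)=22 f(22,22)=1
t=23: f(23,-3)=653752 f(23,-1)=1106921 f(23,1)=1251131 f(23,3)=1110417 f(23,5)=808335 f(23,7)=488543 f(23,9)=244904 f(23,11)=100924 f(23,13)=33648 f(23,15)=8855 f(23,17)=1771 f(23,19)=253 f(23,21)=23 f(23,23)=1
t=24: f(24,-4)=653752 f(24,-2)=1760673 f(24,0)=2358052 f(24,2)=2361548 f(24,4)=1918752 f(24,6)=1296878 f(24,8)=733447 f(24,10)=345828 f(24,12)=134572 f(24,14)=42503 f(24,16)=10626 f(24,18)=2024 f(24,20)=276 f(24,22)=24 f(24,24)=1
t=25: f(25,-3)=2414425 f(25,-1)=4118725 f(25,1)=4719600 f(25,3)=4280300 f(25,5)=3215630 f(25,7)=2030325 f(25,9)=1079275 f(25,11)=480400 f(25,13)=177075 f(25,15)=53129 f(25,17)=12650 f(25,19)=2300 f(25,21)=300 f(25,23)=25 f(25,25)=1
t=26: f(26,-4)=2414425 f(26,-2)=6533150 f(26,0)=8838325 f(26,2)=8999900 f(26,4)=7495930 f(26,6)=5245955 f(26,8)=3109600 f(26,10)=1559675 f(26,12)=657475 f(26,14)=230204 f(26,16)=65779 f(26,18)=14950 f(26,20)=2600 f(26,22)=325 f(26,24)=26 f(26,26)=1
Σ_s f(26,s) = 45168320
P = 45168320/67108864 = 705755/1048576

Answer: 705755/1048576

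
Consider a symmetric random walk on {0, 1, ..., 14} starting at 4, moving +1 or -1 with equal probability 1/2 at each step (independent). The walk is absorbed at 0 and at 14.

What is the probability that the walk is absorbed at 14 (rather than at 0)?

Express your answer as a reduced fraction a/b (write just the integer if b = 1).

Symmetric walk (p = 1/2): the harmonic-function argument gives P(hit 14 before 0 | start at 4) = a/N.
P = 4/14 = 2/7

Answer: 2/7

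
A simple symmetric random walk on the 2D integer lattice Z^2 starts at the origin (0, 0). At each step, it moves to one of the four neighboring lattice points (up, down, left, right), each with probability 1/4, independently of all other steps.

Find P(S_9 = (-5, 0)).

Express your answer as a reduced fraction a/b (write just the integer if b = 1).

Answer: 81/16384

Derivation:
Let h be the number of horizontal steps (so 9-h are vertical). To end at (-5,0) need (h-5)/2 right-steps and ((9-h)+0)/2 up-steps.
Sum over h with 5 ≤ h ≤ 9, h ≡ 1 (mod 2), 9-h ≡ 0 (mod 2):
h=5: C(9,5)·C(5,0)·C(4,2) = 126·1·6 = 756
h=7: C(9,7)·C(7,1)·C(2,1) = 36·7·2 = 504
h=9: C(9,9)·C(9,2)·C(0,0) = 1·36·1 = 36
Total favorable: 1296
Total paths: 4^9 = 262144
P = 1296/262144 = 81/16384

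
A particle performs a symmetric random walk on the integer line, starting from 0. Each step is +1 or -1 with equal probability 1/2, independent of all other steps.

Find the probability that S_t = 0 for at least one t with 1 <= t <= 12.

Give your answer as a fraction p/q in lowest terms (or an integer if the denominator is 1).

Answer: 793/1024

Derivation:
Count via complement. Let g(t,s) = #length-t paths at position s with S_1..S_t all ≠ 0.
g(t,s) = g(t-1,s-1) + g(t-1,s+1) for s ≠ 0; g(t,0) = 0.
t=0: g(0,0)=1
t=1: g(1,-1)=1 g(1,1)=1
t=2: g(2,-2)=1 g(2,2)=1
t=3: g(3,-3)=1 g(3,-1)=1 g(3,1)=1 g(3,3)=1
t=4: g(4,-4)=1 g(4,-2)=2 g(4,2)=2 g(4,4)=1
t=5: g(5,-5)=1 g(5,-3)=3 g(5,-1)=2 g(5,1)=2 g(5,3)=3 g(5,5)=1
t=6: g(6,-6)=1 g(6,-4)=4 g(6,-2)=5 g(6,2)=5 g(6,4)=4 g(6,6)=1
t=7: g(7,-7)=1 g(7,-5)=5 g(7,-3)=9 g(7,-1)=5 g(7,1)=5 g(7,3)=9 g(7,5)=5 g(7,7)=1
t=8: g(8,-8)=1 g(8,-6)=6 g(8,-4)=14 g(8,-2)=14 g(8,2)=14 g(8,4)=14 g(8,6)=6 g(8,8)=1
t=9: g(9,-9)=1 g(9,-7)=7 g(9,-5)=20 g(9,-3)=28 g(9,-1)=14 g(9,1)=14 g(9,3)=28 g(9,5)=20 g(9,7)=7 g(9,9)=1
t=10: g(10,-10)=1 g(10,-8)=8 g(10,-6)=27 g(10,-4)=48 g(10,-2)=42 g(10,2)=42 g(10,4)=48 g(10,6)=27 g(10,8)=8 g(10,10)=1
t=11: g(11,-11)=1 g(11,-9)=9 g(11,-7)=35 g(11,-5)=75 g(11,-3)=90 g(11,-1)=42 g(11,1)=42 g(11,3)=90 g(11,5)=75 g(11,7)=35 g(11,9)=9 g(11,11)=1
t=12: g(12,-12)=1 g(12,-10)=10 g(12,-8)=44 g(12,-6)=110 g(12,-4)=165 g(12,-2)=132 g(12,2)=132 g(12,4)=165 g(12,6)=110 g(12,8)=44 g(12,10)=10 g(12,12)=1
Paths never hitting 0: Σ_s g(12,s) = 924
Paths hitting 0: 2^12 - 924 = 3172
P = 3172/4096 = 793/1024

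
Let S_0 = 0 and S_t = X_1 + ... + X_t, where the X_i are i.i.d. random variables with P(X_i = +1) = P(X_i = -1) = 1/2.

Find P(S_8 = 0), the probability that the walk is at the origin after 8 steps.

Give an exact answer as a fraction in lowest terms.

To return to 0 after 8 steps: need exactly 4 steps of +1 and 4 of -1.
Favorable paths: C(8,4) = 70
Total paths: 2^8 = 256
P = 70/256 = 35/128

Answer: 35/128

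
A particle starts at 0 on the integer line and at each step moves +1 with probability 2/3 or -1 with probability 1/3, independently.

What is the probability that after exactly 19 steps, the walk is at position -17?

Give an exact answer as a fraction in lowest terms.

Answer: 38/1162261467

Derivation:
To reach position -17 after 19 steps: need 1 step of +1 and 18 steps of -1.
Number of such sequences: C(19,1) = 19
Each has probability (2/3)^1 · (1/3)^18 = 2/1162261467
P = 19 · 2/1162261467 = 38/1162261467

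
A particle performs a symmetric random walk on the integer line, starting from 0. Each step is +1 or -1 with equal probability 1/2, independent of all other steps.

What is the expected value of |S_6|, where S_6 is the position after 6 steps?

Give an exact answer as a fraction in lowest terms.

Answer: 15/8

Derivation:
S_6 takes values m ≡ 0 (mod 2) with |m| ≤ 6; P(S_6=m) = C(6,(6+m)/2)/2^6.
Total paths: 2^6 = 64
Distribution: P(S=-6)=1/64, P(S=-4)=6/64, P(S=-2)=15/64, P(S=0)=20/64, P(S=2)=15/64, P(S=4)=6/64, P(S=6)=1/64
E[|S_6|] = Σ_m |m|·P(S_6=m) = 120/64 = 15/8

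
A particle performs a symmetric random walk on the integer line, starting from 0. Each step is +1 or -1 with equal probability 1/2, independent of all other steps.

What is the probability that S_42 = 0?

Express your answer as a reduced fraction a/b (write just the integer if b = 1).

To return to 0 after 42 steps: need exactly 21 steps of +1 and 21 of -1.
Favorable paths: C(42,21) = 538257874440
Total paths: 2^42 = 4398046511104
P = 538257874440/4398046511104 = 67282234305/549755813888

Answer: 67282234305/549755813888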